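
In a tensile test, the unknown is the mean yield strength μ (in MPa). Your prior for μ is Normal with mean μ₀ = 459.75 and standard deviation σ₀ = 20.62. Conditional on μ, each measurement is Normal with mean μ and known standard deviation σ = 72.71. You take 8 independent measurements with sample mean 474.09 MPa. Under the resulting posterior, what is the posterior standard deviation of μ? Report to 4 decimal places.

16.0849

For Normal data with known variance σ², a Normal(μ₀, σ₀²) prior on μ is conjugate. Posterior precision = 1/σ₀² + n/σ²; posterior mean is the precision-weighted average of μ₀ and x̄.
σ₀² = 20.62² = 425.1844, σ² = 72.71² = 5286.7441; σ² + n·σ₀² = 5286.7441 + 8·425.1844 = 8688.2193.
Posterior precision = 1/σ₀² + n/σ² = 1/425.1844 + 8/5286.7441 = (σ² + n·σ₀²)/(σ₀²σ²) = 8688.2193/(425.1844·5286.7441); posterior variance σₙ² = σ₀²σ²/(σ² + n·σ₀²) = 425.1844·5286.7441/8688.2193 = 258.722880.
Posterior SD = √σₙ² = √(425.1844·5286.7441/8688.2193) = 16.0849.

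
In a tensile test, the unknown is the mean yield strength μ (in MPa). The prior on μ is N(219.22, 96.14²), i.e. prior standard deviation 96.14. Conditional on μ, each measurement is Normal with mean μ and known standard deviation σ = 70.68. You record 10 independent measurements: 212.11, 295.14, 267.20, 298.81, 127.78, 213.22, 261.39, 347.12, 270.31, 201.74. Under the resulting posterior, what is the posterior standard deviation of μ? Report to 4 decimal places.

21.7704

For Normal data with known variance σ², a Normal(μ₀, σ₀²) prior on μ is conjugate. Posterior precision = 1/σ₀² + n/σ²; posterior mean is the precision-weighted average of μ₀ and x̄.
σ₀² = 96.14² = 9242.8996, σ² = 70.68² = 4995.6624; σ² + n·σ₀² = 4995.6624 + 10·9242.8996 = 97424.6584.
Posterior precision = 1/σ₀² + n/σ² = 1/9242.8996 + 10/4995.6624 = (σ² + n·σ₀²)/(σ₀²σ²) = 97424.6584/(9242.8996·4995.6624); posterior variance σₙ² = σ₀²σ²/(σ² + n·σ₀²) = 9242.8996·4995.6624/97424.6584 = 473.949889.
Posterior SD = √σₙ² = √(9242.8996·4995.6624/97424.6584) = 21.7704.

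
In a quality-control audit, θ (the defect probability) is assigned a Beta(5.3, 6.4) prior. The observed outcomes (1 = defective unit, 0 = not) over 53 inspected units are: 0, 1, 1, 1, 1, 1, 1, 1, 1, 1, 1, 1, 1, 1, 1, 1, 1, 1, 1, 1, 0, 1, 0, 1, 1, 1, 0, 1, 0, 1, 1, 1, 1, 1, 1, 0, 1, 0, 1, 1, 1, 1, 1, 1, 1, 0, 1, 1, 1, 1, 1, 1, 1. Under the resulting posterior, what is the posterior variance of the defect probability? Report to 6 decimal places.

0.002634

The Beta prior is conjugate to a Binomial/Bernoulli likelihood; the update adds successes to α and failures to β.
Posterior: Beta(α+k, β+n−k) = Beta(5.3+45, 6.4+8) = Beta(50.3, 14.4).
Var = αβ/((α+β)²(α+β+1)) = 50.3·14.4/(64.7²·65.7) = 0.002634.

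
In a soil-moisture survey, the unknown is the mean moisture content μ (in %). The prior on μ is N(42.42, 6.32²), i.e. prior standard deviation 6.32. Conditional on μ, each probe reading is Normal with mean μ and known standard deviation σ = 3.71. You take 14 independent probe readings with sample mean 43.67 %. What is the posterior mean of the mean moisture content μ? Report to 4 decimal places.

For Normal data with known variance σ², a Normal(μ₀, σ₀²) prior on μ is conjugate. Posterior precision = 1/σ₀² + n/σ²; posterior mean is the precision-weighted average of μ₀ and x̄.
n·x̄ = 14·43.67 = 611.38.
σ₀² = 6.32² = 39.9424, σ² = 3.71² = 13.7641; σ² + n·σ₀² = 13.7641 + 14·39.9424 = 572.9577.
Posterior mean = (μ₀/σ₀² + n·x̄/σ²)/(1/σ₀² + n/σ²) = (σ²·μ₀ + σ₀²·n·x̄)/(σ² + n·σ₀²) = (13.7641·42.42 + 39.9424·611.38)/572.9577 = 25003.857634/572.9577 = 43.6400.

43.6400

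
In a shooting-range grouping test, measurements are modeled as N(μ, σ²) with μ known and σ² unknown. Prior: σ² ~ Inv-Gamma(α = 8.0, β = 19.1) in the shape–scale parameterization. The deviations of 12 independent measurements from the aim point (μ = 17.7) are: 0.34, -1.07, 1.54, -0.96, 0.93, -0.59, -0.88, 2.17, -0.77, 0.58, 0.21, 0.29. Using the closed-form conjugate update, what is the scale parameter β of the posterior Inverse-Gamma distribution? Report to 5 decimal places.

25.25375

With known mean μ and an Inverse-Gamma(α, β) prior on σ², the Normal likelihood is conjugate: posterior is Inv-Gamma(α + n/2, β + Σ(xᵢ−μ)²/2).
Σ(xᵢ−μ)² = (0.34)² + (-1.07)² + (1.54)² + (-0.96)² + (0.93)² + (-0.59)² + (-0.88)² + (2.17)² + (-0.77)² + (0.58)² + (0.21)² + (0.29)² = 12.3075.
Posterior: Inv-Gamma(8.0 + 12/2, 19.1 + 12.3075/2) = Inv-Gamma(14.00, 25.25375).
Posterior β = 25.25375.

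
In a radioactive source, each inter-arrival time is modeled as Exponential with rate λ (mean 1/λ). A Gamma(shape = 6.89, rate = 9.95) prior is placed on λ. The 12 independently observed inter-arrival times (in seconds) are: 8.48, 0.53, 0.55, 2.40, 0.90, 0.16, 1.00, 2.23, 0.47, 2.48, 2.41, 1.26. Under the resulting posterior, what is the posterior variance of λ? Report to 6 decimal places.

0.017537

With a Gamma(shape α, rate β) prior on the exponential rate λ, the posterior after n observations with total T = Σxᵢ is Gamma(α+n, β+T).
Sum of observations T = 22.87 seconds; n = 12.
Posterior: Gamma(6.89+12, 9.95+22.87) = Gamma(18.89, 32.82).
Var = α/β² = 0.017537.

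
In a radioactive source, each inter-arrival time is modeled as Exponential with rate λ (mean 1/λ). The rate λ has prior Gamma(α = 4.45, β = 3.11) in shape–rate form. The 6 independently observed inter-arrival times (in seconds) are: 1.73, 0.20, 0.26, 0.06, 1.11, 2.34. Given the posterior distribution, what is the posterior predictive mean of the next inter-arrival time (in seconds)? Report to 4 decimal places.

0.9323

With a Gamma(shape α, rate β) prior on the exponential rate λ, the posterior after n observations with total T = Σxᵢ is Gamma(α+n, β+T).
Sum of observations T = 5.70 seconds; n = 6.
Posterior: Gamma(4.45+6, 3.11+5.70) = Gamma(10.45, 8.81).
The predictive distribution for the next observation is Lomax; its mean is β/(α−1) = 8.81/9.45 = 0.9323.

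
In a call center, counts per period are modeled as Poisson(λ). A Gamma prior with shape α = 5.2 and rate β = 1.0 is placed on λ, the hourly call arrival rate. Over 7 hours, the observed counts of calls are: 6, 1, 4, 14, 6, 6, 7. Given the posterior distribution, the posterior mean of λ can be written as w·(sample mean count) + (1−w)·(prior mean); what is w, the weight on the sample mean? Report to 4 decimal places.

With a Gamma(shape α, rate β) prior, the Poisson likelihood is conjugate: the posterior is Gamma(α + ΣXᵢ, β + n).
Posterior mean = (α₀+S)/(β₀+n) = [n/(β₀+n)]·(S/n) + [β₀/(β₀+n)]·(α₀/β₀), so only n and β₀ enter the weight.
Weight on data w = n/(β₀+n) = 7/(1.0+7) = 7/8.0 = 0.8750.

0.8750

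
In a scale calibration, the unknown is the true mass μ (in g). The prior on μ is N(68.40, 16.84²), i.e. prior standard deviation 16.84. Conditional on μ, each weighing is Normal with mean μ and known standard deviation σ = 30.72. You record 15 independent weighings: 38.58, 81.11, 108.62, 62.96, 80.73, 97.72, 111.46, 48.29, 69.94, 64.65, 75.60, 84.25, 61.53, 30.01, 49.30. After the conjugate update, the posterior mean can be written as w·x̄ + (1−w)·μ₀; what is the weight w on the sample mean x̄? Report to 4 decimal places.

For Normal data with known variance σ², a Normal(μ₀, σ₀²) prior on μ is conjugate. Posterior precision = 1/σ₀² + n/σ²; posterior mean is the precision-weighted average of μ₀ and x̄.
σ₀² = 16.84² = 283.5856, σ² = 30.72² = 943.7184. Prior precision 1/σ₀² = 1/283.5856; data precision n/σ² = 15/943.7184.
w = (n/σ²)/(1/σ₀² + n/σ²) = n·σ₀²/(σ² + n·σ₀²) = 15·283.5856/(943.7184 + 15·283.5856) = 4253.784/5197.5024 = 0.8184.

0.8184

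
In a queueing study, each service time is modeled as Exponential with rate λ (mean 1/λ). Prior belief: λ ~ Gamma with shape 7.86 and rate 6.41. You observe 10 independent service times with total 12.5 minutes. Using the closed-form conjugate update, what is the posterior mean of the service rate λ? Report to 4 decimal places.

With a Gamma(shape α, rate β) prior on the exponential rate λ, the posterior after n observations with total T = Σxᵢ is Gamma(α+n, β+T).
Posterior: Gamma(7.86+10, 6.41+12.5) = Gamma(17.86, 18.91).
Posterior mean of λ = α/β = 17.86/18.91 = 0.9445.

0.9445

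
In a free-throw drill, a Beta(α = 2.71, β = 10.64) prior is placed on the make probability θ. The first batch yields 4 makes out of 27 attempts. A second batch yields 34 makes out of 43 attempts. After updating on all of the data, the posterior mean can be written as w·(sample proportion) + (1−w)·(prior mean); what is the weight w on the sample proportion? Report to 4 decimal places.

0.8398

The Beta prior is conjugate to a Binomial/Bernoulli likelihood; the update adds successes to α and failures to β.
Total number of attempts: n = 27 + 43 = 70.
Posterior mean = (α₀+k)/(α₀+β₀+n) = [n/(α₀+β₀+n)]·(k/n) + [(α₀+β₀)/(α₀+β₀+n)]·α₀/(α₀+β₀), so only n and the prior enter the weight.
The weight on the data is w = n/(α₀+β₀+n) = 70/(2.71+10.64+70) = 70/83.35 = 0.8398.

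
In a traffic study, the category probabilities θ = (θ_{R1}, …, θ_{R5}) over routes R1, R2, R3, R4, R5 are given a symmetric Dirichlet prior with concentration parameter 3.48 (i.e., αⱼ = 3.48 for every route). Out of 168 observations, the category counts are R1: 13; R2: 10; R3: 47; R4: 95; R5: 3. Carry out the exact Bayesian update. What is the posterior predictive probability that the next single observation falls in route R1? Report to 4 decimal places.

The Dirichlet prior is conjugate to the Multinomial likelihood: each posterior αⱼ = prior αⱼ + observed count nⱼ.
Posterior concentration: (16.48, 13.48, 50.48, 98.48, 6.48), total = 185.40.
P(next = R1 | data) = α_{R1}/Σα = 0.0889.

0.0889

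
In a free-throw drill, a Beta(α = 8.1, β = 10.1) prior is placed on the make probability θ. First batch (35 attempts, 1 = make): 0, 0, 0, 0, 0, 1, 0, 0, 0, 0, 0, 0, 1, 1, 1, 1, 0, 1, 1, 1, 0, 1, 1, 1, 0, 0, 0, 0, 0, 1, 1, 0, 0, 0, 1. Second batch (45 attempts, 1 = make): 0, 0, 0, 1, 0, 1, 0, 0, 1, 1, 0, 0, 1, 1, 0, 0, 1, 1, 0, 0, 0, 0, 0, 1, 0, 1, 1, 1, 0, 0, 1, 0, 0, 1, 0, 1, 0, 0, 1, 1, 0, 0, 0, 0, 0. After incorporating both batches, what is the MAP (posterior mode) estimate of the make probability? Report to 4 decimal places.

0.3960

The Beta prior is conjugate to a Binomial/Bernoulli likelihood; the update adds successes to α and failures to β.
After batch 1: Beta(8.1+14, 10.1+21) = Beta(22.1, 31.1).
After batch 2: Beta(22.1+17, 31.1+28) = Beta(39.1, 59.1).
Mode of Beta(a,b) for a,b>1 is (a−1)/(a+b−2) = 38.1/96.2 = 0.3960.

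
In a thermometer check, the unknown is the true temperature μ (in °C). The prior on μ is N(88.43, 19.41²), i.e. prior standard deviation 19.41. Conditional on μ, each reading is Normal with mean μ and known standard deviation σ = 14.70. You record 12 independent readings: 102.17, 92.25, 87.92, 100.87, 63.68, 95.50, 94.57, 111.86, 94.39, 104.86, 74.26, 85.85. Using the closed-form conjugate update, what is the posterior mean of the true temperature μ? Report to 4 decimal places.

For Normal data with known variance σ², a Normal(μ₀, σ₀²) prior on μ is conjugate. Posterior precision = 1/σ₀² + n/σ²; posterior mean is the precision-weighted average of μ₀ and x̄.
Σxᵢ = 102.17 + 92.25 + 87.92 + 100.87 + 63.68 + 95.50 + 94.57 + 111.86 + 94.39 + 104.86 + 74.26 + 85.85 = 1108.18, so n·x̄ = 1108.18.
σ₀² = 19.41² = 376.7481, σ² = 14.70² = 216.09; σ² + n·σ₀² = 216.09 + 12·376.7481 = 4737.0672.
Posterior mean = (μ₀/σ₀² + n·x̄/σ²)/(1/σ₀² + n/σ²) = (σ²·μ₀ + σ₀²·n·x̄)/(σ² + n·σ₀²) = (216.09·88.43 + 376.7481·1108.18)/4737.0672 = 436613.548158/4737.0672 = 92.1696.

92.1696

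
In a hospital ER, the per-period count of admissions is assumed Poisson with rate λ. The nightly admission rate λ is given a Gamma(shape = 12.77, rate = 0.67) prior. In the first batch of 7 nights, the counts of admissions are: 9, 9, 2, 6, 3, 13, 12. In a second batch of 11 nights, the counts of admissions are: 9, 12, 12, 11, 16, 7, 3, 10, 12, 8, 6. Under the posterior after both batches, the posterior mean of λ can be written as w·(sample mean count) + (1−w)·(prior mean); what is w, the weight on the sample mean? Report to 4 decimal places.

With a Gamma(shape α, rate β) prior, the Poisson likelihood is conjugate: the posterior is Gamma(α + ΣXᵢ, β + n).
Total number of nights: n = 7 + 11 = 18.
Posterior mean = (α₀+S)/(β₀+n) = [n/(β₀+n)]·(S/n) + [β₀/(β₀+n)]·(α₀/β₀), so only n and β₀ enter the weight.
Weight on data w = n/(β₀+n) = 18/(0.67+18) = 18/18.67 = 0.9641.

0.9641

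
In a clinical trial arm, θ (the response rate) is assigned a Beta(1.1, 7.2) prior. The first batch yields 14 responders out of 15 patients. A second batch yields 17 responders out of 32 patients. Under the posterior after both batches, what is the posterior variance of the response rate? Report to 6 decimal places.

0.004325

The Beta prior is conjugate to a Binomial/Bernoulli likelihood; the update adds successes to α and failures to β.
After batch 1: Beta(1.1+14, 7.2+1) = Beta(15.1, 8.2).
After batch 2: Beta(15.1+17, 8.2+15) = Beta(32.1, 23.2).
Var = αβ/((α+β)²(α+β+1)) = 32.1·23.2/(55.3²·56.3) = 0.004325.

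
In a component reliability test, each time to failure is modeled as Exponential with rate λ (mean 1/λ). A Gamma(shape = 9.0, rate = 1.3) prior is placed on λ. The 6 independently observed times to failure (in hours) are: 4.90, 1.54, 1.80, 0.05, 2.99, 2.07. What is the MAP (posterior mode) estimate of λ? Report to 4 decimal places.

With a Gamma(shape α, rate β) prior on the exponential rate λ, the posterior after n observations with total T = Σxᵢ is Gamma(α+n, β+T).
Sum of observations T = 13.35 hours; n = 6.
Posterior: Gamma(9.0+6, 1.3+13.35) = Gamma(15.0, 14.65).
Mode = (α−1)/β = 0.9556.

0.9556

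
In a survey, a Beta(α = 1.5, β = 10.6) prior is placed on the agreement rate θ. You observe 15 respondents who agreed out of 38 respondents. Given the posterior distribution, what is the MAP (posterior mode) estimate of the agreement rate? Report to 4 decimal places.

The Beta prior is conjugate to a Binomial/Bernoulli likelihood; the update adds successes to α and failures to β.
Posterior: Beta(α+k, β+n−k) = Beta(1.5+15, 10.6+23) = Beta(16.5, 33.6).
Mode of Beta(a,b) for a,b>1 is (a−1)/(a+b−2) = 15.5/48.1 = 0.3222.

0.3222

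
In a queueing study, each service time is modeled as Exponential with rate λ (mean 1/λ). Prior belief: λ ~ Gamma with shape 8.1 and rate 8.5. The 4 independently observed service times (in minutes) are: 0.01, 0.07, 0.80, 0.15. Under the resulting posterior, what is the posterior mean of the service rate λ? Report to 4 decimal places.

With a Gamma(shape α, rate β) prior on the exponential rate λ, the posterior after n observations with total T = Σxᵢ is Gamma(α+n, β+T).
Sum of observations T = 1.03 minutes; n = 4.
Posterior: Gamma(8.1+4, 8.5+1.03) = Gamma(12.1, 9.53).
Posterior mean of λ = α/β = 12.1/9.53 = 1.2697.

1.2697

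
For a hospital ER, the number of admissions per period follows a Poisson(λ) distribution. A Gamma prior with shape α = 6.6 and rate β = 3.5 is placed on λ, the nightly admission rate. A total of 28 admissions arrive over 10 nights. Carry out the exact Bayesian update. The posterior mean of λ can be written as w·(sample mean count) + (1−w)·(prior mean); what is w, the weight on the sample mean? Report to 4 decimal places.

With a Gamma(shape α, rate β) prior, the Poisson likelihood is conjugate: the posterior is Gamma(α + ΣXᵢ, β + n).
Posterior mean = (α₀+S)/(β₀+n) = [n/(β₀+n)]·(S/n) + [β₀/(β₀+n)]·(α₀/β₀), so only n and β₀ enter the weight.
Weight on data w = n/(β₀+n) = 10/(3.5+10) = 10/13.5 = 0.7407.

0.7407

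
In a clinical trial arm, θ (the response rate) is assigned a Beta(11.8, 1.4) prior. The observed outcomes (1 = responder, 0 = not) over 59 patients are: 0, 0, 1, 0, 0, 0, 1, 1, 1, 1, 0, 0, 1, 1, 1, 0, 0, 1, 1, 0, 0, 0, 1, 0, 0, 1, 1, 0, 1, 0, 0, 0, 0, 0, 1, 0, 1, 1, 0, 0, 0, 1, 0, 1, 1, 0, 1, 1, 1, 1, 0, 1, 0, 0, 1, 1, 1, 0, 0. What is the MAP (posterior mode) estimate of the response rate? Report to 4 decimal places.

The Beta prior is conjugate to a Binomial/Bernoulli likelihood; the update adds successes to α and failures to β.
Posterior: Beta(α+k, β+n−k) = Beta(11.8+28, 1.4+31) = Beta(39.8, 32.4).
Mode of Beta(a,b) for a,b>1 is (a−1)/(a+b−2) = 38.8/70.2 = 0.5527.

0.5527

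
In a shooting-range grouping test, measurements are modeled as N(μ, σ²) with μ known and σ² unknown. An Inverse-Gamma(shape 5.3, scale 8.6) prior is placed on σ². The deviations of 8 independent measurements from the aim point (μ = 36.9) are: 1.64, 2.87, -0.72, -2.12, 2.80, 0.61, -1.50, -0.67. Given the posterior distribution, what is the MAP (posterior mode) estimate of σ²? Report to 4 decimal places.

2.1384

With known mean μ and an Inverse-Gamma(α, β) prior on σ², the Normal likelihood is conjugate: posterior is Inv-Gamma(α + n/2, β + Σ(xᵢ−μ)²/2).
Σ(xᵢ−μ)² = (1.64)² + (2.87)² + (-0.72)² + (-2.12)² + (2.80)² + (0.61)² + (-1.50)² + (-0.67)² = 26.8503.
Posterior: Inv-Gamma(5.3 + 8/2, 8.6 + 26.8503/2) = Inv-Gamma(9.30, 22.02515).
Mode = β/(α+1) = 22.02515/10.30 = 2.1384.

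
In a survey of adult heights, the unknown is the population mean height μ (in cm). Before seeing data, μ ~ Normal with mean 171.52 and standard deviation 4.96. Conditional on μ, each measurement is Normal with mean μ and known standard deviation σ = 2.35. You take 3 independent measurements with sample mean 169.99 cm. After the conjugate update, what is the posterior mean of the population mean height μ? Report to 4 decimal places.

For Normal data with known variance σ², a Normal(μ₀, σ₀²) prior on μ is conjugate. Posterior precision = 1/σ₀² + n/σ²; posterior mean is the precision-weighted average of μ₀ and x̄.
n·x̄ = 3·169.99 = 509.97.
σ₀² = 4.96² = 24.6016, σ² = 2.35² = 5.5225; σ² + n·σ₀² = 5.5225 + 3·24.6016 = 79.3273.
Posterior mean = (μ₀/σ₀² + n·x̄/σ²)/(1/σ₀² + n/σ²) = (σ²·μ₀ + σ₀²·n·x̄)/(σ² + n·σ₀²) = (5.5225·171.52 + 24.6016·509.97)/79.3273 = 13493.297152/79.3273 = 170.0965.

170.0965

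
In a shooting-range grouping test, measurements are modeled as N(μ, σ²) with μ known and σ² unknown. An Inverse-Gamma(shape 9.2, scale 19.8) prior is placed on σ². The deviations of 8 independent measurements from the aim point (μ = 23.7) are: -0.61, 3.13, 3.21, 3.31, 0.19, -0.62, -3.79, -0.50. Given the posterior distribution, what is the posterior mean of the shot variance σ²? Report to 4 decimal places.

With known mean μ and an Inverse-Gamma(α, β) prior on σ², the Normal likelihood is conjugate: posterior is Inv-Gamma(α + n/2, β + Σ(xᵢ−μ)²/2).
Σ(xᵢ−μ)² = (-0.61)² + (3.13)² + (3.21)² + (3.31)² + (0.19)² + (-0.62)² + (-3.79)² + (-0.50)² = 46.4638.
Posterior: Inv-Gamma(9.2 + 8/2, 19.8 + 46.4638/2) = Inv-Gamma(13.20, 43.03190).
E[σ²|data] = β/(α−1) = 43.03190/12.20 = 3.5272.

3.5272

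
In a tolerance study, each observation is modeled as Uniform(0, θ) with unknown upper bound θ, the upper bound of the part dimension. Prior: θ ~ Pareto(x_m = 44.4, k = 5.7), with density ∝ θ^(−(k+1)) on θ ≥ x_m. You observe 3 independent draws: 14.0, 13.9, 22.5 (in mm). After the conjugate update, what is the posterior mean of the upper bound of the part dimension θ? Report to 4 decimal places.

50.1662

A Pareto(scale x_m, shape k) prior on the upper bound θ of Uniform(0, θ) is conjugate: posterior is Pareto(max(x_m, max xᵢ), k + n).
Sample maximum = 22.5; prior scale x_m = 44.4 → posterior scale = max = 44.4.
Posterior shape = 5.7 + 3 = 8.7.
E[θ|data] = k·x_m/(k−1) = 8.7·44.4/7.7 = 50.1662.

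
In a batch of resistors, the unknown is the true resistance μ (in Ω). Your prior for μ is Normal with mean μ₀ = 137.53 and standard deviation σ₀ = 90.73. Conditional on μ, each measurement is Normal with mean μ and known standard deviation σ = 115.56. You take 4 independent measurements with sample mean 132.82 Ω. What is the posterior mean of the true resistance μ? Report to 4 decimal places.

134.1790

For Normal data with known variance σ², a Normal(μ₀, σ₀²) prior on μ is conjugate. Posterior precision = 1/σ₀² + n/σ²; posterior mean is the precision-weighted average of μ₀ and x̄.
n·x̄ = 4·132.82 = 531.28.
σ₀² = 90.73² = 8231.9329, σ² = 115.56² = 13354.1136; σ² + n·σ₀² = 13354.1136 + 4·8231.9329 = 46281.8452.
Posterior mean = (μ₀/σ₀² + n·x̄/σ²)/(1/σ₀² + n/σ²) = (σ²·μ₀ + σ₀²·n·x̄)/(σ² + n·σ₀²) = (13354.1136·137.53 + 8231.9329·531.28)/46281.8452 = 6210052.55452/46281.8452 = 134.1790.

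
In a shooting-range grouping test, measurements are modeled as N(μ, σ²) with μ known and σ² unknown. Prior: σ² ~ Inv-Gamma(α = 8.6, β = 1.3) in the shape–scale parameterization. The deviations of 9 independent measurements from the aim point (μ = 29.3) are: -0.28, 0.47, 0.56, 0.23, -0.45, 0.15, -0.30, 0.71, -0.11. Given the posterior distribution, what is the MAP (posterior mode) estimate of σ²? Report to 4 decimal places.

0.1453

With known mean μ and an Inverse-Gamma(α, β) prior on σ², the Normal likelihood is conjugate: posterior is Inv-Gamma(α + n/2, β + Σ(xᵢ−μ)²/2).
Σ(xᵢ−μ)² = (-0.28)² + (0.47)² + (0.56)² + (0.23)² + (-0.45)² + (0.15)² + (-0.30)² + (0.71)² + (-0.11)² = 1.4970.
Posterior: Inv-Gamma(8.6 + 9/2, 1.3 + 1.4970/2) = Inv-Gamma(13.10, 2.04850).
Mode = β/(α+1) = 2.04850/14.10 = 0.1453.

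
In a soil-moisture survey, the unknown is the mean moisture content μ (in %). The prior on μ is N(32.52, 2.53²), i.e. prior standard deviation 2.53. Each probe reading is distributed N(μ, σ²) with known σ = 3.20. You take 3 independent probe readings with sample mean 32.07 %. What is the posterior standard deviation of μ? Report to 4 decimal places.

For Normal data with known variance σ², a Normal(μ₀, σ₀²) prior on μ is conjugate. Posterior precision = 1/σ₀² + n/σ²; posterior mean is the precision-weighted average of μ₀ and x̄.
σ₀² = 2.53² = 6.4009, σ² = 3.20² = 10.24; σ² + n·σ₀² = 10.24 + 3·6.4009 = 29.4427.
Posterior precision = 1/σ₀² + n/σ² = 1/6.4009 + 3/10.24 = (σ² + n·σ₀²)/(σ₀²σ²) = 29.4427/(6.4009·10.24); posterior variance σₙ² = σ₀²σ²/(σ² + n·σ₀²) = 6.4009·10.24/29.4427 = 2.226196.
Posterior SD = √σₙ² = √(6.4009·10.24/29.4427) = 1.4920.

1.4920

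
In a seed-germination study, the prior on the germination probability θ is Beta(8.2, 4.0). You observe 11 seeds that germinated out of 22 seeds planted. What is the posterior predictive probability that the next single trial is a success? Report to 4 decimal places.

The Beta prior is conjugate to a Binomial/Bernoulli likelihood; the update adds successes to α and failures to β.
Posterior: Beta(α+k, β+n−k) = Beta(8.2+11, 4.0+11) = Beta(19.2, 15.0).
For a single future Bernoulli trial, P(success | data) = α/(α+β) = 0.5614.

0.5614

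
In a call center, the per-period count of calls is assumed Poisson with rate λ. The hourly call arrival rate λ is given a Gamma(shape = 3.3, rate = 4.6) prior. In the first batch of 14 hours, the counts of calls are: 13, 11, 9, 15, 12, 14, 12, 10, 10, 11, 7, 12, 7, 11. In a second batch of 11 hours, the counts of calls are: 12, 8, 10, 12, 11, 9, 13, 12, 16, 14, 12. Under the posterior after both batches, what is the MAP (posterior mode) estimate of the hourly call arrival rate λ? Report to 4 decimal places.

9.6385

With a Gamma(shape α, rate β) prior, the Poisson likelihood is conjugate: the posterior is Gamma(α + ΣXᵢ, β + n).
Batch 1: sum of counts S = 154 over n = 14 hours.
After batch 1: Gamma(α+S, β+n) = Gamma(3.3+154, 4.6+14) = Gamma(157.3, 18.6).
Batch 2: sum of counts S = 129 over n = 11 hours.
After batch 2: Gamma(α+S, β+n) = Gamma(157.3+129, 18.6+11) = Gamma(286.3, 29.6).
Mode of Gamma(α,β) for α≥1 is (α−1)/β = 285.3/29.6 = 9.6385.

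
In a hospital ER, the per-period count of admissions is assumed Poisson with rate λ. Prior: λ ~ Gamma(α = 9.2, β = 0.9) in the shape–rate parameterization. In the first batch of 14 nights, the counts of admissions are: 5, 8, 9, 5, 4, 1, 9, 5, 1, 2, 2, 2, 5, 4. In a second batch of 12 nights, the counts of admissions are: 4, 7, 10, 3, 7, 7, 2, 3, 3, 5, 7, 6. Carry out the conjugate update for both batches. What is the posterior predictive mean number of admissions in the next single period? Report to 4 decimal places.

5.0260

With a Gamma(shape α, rate β) prior, the Poisson likelihood is conjugate: the posterior is Gamma(α + ΣXᵢ, β + n).
Batch 1: sum of counts S = 62 over n = 14 nights.
After batch 1: Gamma(α+S, β+n) = Gamma(9.2+62, 0.9+14) = Gamma(71.2, 14.9).
Batch 2: sum of counts S = 64 over n = 12 nights.
After batch 2: Gamma(α+S, β+n) = Gamma(71.2+64, 14.9+12) = Gamma(135.2, 26.9).
The predictive distribution for one future period is NegBinom with mean α/β = 5.0260.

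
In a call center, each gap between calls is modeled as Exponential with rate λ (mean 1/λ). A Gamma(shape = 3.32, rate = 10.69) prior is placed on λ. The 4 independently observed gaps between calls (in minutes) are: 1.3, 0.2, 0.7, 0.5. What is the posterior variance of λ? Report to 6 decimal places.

With a Gamma(shape α, rate β) prior on the exponential rate λ, the posterior after n observations with total T = Σxᵢ is Gamma(α+n, β+T).
Sum of observations T = 2.7 minutes; n = 4.
Posterior: Gamma(3.32+4, 10.69+2.7) = Gamma(7.32, 13.39).
Var = α/β² = 0.040827.

0.040827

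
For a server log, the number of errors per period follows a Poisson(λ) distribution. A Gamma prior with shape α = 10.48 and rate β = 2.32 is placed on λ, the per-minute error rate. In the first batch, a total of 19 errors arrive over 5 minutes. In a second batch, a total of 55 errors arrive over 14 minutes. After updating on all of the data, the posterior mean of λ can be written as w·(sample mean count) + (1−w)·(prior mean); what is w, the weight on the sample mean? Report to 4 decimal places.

0.8912

With a Gamma(shape α, rate β) prior, the Poisson likelihood is conjugate: the posterior is Gamma(α + ΣXᵢ, β + n).
Total number of minutes: n = 5 + 14 = 19.
Posterior mean = (α₀+S)/(β₀+n) = [n/(β₀+n)]·(S/n) + [β₀/(β₀+n)]·(α₀/β₀), so only n and β₀ enter the weight.
Weight on data w = n/(β₀+n) = 19/(2.32+19) = 19/21.32 = 0.8912.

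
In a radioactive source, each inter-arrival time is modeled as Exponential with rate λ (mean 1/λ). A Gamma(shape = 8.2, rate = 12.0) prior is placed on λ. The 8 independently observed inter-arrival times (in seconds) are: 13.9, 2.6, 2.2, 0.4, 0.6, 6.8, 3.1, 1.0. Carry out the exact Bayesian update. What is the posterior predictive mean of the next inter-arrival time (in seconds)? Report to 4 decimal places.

2.8026

With a Gamma(shape α, rate β) prior on the exponential rate λ, the posterior after n observations with total T = Σxᵢ is Gamma(α+n, β+T).
Sum of observations T = 30.6 seconds; n = 8.
Posterior: Gamma(8.2+8, 12.0+30.6) = Gamma(16.2, 42.6).
The predictive distribution for the next observation is Lomax; its mean is β/(α−1) = 42.6/15.2 = 2.8026.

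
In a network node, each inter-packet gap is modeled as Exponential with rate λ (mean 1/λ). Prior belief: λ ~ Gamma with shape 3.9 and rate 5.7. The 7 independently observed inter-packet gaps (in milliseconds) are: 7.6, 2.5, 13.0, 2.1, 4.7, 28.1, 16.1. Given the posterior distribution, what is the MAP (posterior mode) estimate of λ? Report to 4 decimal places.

0.1241

With a Gamma(shape α, rate β) prior on the exponential rate λ, the posterior after n observations with total T = Σxᵢ is Gamma(α+n, β+T).
Sum of observations T = 74.1 milliseconds; n = 7.
Posterior: Gamma(3.9+7, 5.7+74.1) = Gamma(10.9, 79.8).
Mode = (α−1)/β = 0.1241.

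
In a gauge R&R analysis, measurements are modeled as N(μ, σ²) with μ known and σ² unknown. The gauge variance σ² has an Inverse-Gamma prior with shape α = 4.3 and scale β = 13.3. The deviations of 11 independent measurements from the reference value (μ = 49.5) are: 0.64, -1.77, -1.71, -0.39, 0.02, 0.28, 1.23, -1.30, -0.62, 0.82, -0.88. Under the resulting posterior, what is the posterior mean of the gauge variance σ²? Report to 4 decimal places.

2.1779

With known mean μ and an Inverse-Gamma(α, β) prior on σ², the Normal likelihood is conjugate: posterior is Inv-Gamma(α + n/2, β + Σ(xᵢ−μ)²/2).
Σ(xᵢ−μ)² = (0.64)² + (-1.77)² + (-1.71)² + (-0.39)² + (0.02)² + (0.28)² + (1.23)² + (-1.30)² + (-0.62)² + (0.82)² + (-0.88)² = 11.7316.
Posterior: Inv-Gamma(4.3 + 11/2, 13.3 + 11.7316/2) = Inv-Gamma(9.80, 19.16580).
E[σ²|data] = β/(α−1) = 19.16580/8.80 = 2.1779.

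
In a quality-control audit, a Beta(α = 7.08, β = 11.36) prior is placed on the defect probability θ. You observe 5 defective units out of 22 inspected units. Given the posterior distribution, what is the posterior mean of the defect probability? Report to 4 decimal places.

0.2987

The Beta prior is conjugate to a Binomial/Bernoulli likelihood; the update adds successes to α and failures to β.
Posterior: Beta(α+k, β+n−k) = Beta(7.08+5, 11.36+17) = Beta(12.08, 28.36).
Posterior mean = α/(α+β) = 12.08/40.44 = 0.2987.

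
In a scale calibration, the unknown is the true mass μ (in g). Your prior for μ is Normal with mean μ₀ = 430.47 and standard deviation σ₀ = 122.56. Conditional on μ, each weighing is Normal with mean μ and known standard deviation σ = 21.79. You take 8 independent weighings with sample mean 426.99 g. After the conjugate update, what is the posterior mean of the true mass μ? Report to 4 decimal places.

427.0037

For Normal data with known variance σ², a Normal(μ₀, σ₀²) prior on μ is conjugate. Posterior precision = 1/σ₀² + n/σ²; posterior mean is the precision-weighted average of μ₀ and x̄.
n·x̄ = 8·426.99 = 3415.92.
σ₀² = 122.56² = 15020.9536, σ² = 21.79² = 474.8041; σ² + n·σ₀² = 474.8041 + 8·15020.9536 = 120642.4329.
Posterior mean = (μ₀/σ₀² + n·x̄/σ²)/(1/σ₀² + n/σ²) = (σ²·μ₀ + σ₀²·n·x̄)/(σ² + n·σ₀²) = (474.8041·430.47 + 15020.9536·3415.92)/120642.4329 = 51514764.742239/120642.4329 = 427.0037.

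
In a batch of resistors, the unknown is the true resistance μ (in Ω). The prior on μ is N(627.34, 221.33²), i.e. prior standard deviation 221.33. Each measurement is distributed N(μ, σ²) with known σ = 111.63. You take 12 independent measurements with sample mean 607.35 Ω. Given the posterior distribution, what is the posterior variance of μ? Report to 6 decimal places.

1016.881956

For Normal data with known variance σ², a Normal(μ₀, σ₀²) prior on μ is conjugate. Posterior precision = 1/σ₀² + n/σ²; posterior mean is the precision-weighted average of μ₀ and x̄.
σ₀² = 221.33² = 48986.9689, σ² = 111.63² = 12461.2569; σ² + n·σ₀² = 12461.2569 + 12·48986.9689 = 600304.8837.
Posterior precision = 1/σ₀² + n/σ² = 1/48986.9689 + 12/12461.2569 = (σ² + n·σ₀²)/(σ₀²σ²) = 600304.8837/(48986.9689·12461.2569); posterior variance σₙ² = σ₀²σ²/(σ² + n·σ₀²) = 48986.9689·12461.2569/600304.8837 = 1016.881956.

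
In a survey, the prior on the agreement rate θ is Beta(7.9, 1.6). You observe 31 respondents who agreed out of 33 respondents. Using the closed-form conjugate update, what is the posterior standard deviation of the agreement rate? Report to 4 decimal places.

The Beta prior is conjugate to a Binomial/Bernoulli likelihood; the update adds successes to α and failures to β.
Posterior: Beta(α+k, β+n−k) = Beta(7.9+31, 1.6+2) = Beta(38.9, 3.6).
Var = αβ/((α+β)²(α+β+1)) = 38.9·3.6/(42.5²·43.5) = 0.00178232; SD = √0.00178232 = 0.0422.

0.0422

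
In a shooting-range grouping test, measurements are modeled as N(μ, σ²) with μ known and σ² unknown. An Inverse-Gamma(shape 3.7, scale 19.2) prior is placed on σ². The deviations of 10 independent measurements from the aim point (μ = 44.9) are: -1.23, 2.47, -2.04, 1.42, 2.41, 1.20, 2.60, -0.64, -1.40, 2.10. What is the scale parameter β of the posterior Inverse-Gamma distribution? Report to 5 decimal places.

36.48975

With known mean μ and an Inverse-Gamma(α, β) prior on σ², the Normal likelihood is conjugate: posterior is Inv-Gamma(α + n/2, β + Σ(xᵢ−μ)²/2).
Σ(xᵢ−μ)² = (-1.23)² + (2.47)² + (-2.04)² + (1.42)² + (2.41)² + (1.20)² + (2.60)² + (-0.64)² + (-1.40)² + (2.10)² = 34.5795.
Posterior: Inv-Gamma(3.7 + 10/2, 19.2 + 34.5795/2) = Inv-Gamma(8.70, 36.48975).
Posterior β = 36.48975.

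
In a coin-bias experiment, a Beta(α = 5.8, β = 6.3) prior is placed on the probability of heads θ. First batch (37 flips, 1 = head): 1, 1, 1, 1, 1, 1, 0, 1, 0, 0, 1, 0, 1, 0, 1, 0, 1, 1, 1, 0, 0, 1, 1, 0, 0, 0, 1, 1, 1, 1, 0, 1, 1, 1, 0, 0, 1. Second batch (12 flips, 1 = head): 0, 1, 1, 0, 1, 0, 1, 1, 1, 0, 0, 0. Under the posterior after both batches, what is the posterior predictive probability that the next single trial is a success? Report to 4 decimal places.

The Beta prior is conjugate to a Binomial/Bernoulli likelihood; the update adds successes to α and failures to β.
After batch 1: Beta(5.8+23, 6.3+14) = Beta(28.8, 20.3).
After batch 2: Beta(28.8+6, 20.3+6) = Beta(34.8, 26.3).
For a single future Bernoulli trial, P(success | data) = α/(α+β) = 0.5696.

0.5696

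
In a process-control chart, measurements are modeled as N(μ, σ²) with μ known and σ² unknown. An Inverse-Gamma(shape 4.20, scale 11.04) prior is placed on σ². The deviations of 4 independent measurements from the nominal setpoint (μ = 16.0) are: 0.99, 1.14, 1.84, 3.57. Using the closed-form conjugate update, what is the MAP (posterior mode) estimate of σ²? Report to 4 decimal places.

With known mean μ and an Inverse-Gamma(α, β) prior on σ², the Normal likelihood is conjugate: posterior is Inv-Gamma(α + n/2, β + Σ(xᵢ−μ)²/2).
Σ(xᵢ−μ)² = (0.99)² + (1.14)² + (1.84)² + (3.57)² = 18.4102.
Posterior: Inv-Gamma(4.20 + 4/2, 11.04 + 18.4102/2) = Inv-Gamma(6.20, 20.24510).
Mode = β/(α+1) = 20.24510/7.20 = 2.8118.

2.8118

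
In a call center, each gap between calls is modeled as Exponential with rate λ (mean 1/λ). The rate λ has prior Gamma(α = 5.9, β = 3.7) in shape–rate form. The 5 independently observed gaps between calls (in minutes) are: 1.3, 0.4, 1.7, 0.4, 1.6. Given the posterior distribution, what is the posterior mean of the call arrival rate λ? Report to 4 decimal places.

With a Gamma(shape α, rate β) prior on the exponential rate λ, the posterior after n observations with total T = Σxᵢ is Gamma(α+n, β+T).
Sum of observations T = 5.4 minutes; n = 5.
Posterior: Gamma(5.9+5, 3.7+5.4) = Gamma(10.9, 9.1).
Posterior mean of λ = α/β = 10.9/9.1 = 1.1978.

1.1978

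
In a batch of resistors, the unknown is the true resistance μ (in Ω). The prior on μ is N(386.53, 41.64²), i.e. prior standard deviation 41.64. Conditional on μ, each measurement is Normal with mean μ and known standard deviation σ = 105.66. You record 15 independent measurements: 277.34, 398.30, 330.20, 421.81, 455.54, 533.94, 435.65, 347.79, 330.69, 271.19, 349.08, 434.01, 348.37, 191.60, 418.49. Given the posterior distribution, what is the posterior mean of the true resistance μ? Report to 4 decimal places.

For Normal data with known variance σ², a Normal(μ₀, σ₀²) prior on μ is conjugate. Posterior precision = 1/σ₀² + n/σ²; posterior mean is the precision-weighted average of μ₀ and x̄.
Σxᵢ = 277.34 + 398.30 + 330.20 + 421.81 + 455.54 + 533.94 + 435.65 + 347.79 + 330.69 + 271.19 + 349.08 + 434.01 + 348.37 + 191.60 + 418.49 = 5544, so n·x̄ = 5544.
σ₀² = 41.64² = 1733.8896, σ² = 105.66² = 11164.0356; σ² + n·σ₀² = 11164.0356 + 15·1733.8896 = 37172.3796.
Posterior mean = (μ₀/σ₀² + n·x̄/σ²)/(1/σ₀² + n/σ²) = (σ²·μ₀ + σ₀²·n·x̄)/(σ² + n·σ₀²) = (11164.0356·386.53 + 1733.8896·5544)/37172.3796 = 13927918.622868/37172.3796 = 374.6846.

374.6846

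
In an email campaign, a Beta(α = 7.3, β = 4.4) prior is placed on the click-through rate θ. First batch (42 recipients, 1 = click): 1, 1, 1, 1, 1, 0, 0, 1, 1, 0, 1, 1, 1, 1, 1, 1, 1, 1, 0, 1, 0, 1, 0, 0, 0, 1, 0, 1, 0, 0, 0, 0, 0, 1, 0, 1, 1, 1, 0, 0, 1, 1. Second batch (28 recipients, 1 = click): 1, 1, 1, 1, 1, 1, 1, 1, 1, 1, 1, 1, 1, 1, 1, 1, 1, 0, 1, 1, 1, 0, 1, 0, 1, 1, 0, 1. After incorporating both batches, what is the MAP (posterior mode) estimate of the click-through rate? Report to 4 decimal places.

0.6939

The Beta prior is conjugate to a Binomial/Bernoulli likelihood; the update adds successes to α and failures to β.
After batch 1: Beta(7.3+25, 4.4+17) = Beta(32.3, 21.4).
After batch 2: Beta(32.3+24, 21.4+4) = Beta(56.3, 25.4).
Mode of Beta(a,b) for a,b>1 is (a−1)/(a+b−2) = 55.3/79.7 = 0.6939.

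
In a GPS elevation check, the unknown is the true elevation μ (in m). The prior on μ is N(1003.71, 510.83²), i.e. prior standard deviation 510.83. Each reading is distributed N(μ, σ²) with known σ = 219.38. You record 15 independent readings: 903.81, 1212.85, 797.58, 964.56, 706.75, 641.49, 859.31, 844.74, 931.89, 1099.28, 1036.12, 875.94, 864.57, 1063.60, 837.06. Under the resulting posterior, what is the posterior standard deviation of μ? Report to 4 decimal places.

56.2986

For Normal data with known variance σ², a Normal(μ₀, σ₀²) prior on μ is conjugate. Posterior precision = 1/σ₀² + n/σ²; posterior mean is the precision-weighted average of μ₀ and x̄.
σ₀² = 510.83² = 260947.2889, σ² = 219.38² = 48127.5844; σ² + n·σ₀² = 48127.5844 + 15·260947.2889 = 3962336.9179.
Posterior precision = 1/σ₀² + n/σ² = 1/260947.2889 + 15/48127.5844 = (σ² + n·σ₀²)/(σ₀²σ²) = 3962336.9179/(260947.2889·48127.5844); posterior variance σₙ² = σ₀²σ²/(σ² + n·σ₀²) = 260947.2889·48127.5844/3962336.9179 = 3169.534275.
Posterior SD = √σₙ² = √(260947.2889·48127.5844/3962336.9179) = 56.2986.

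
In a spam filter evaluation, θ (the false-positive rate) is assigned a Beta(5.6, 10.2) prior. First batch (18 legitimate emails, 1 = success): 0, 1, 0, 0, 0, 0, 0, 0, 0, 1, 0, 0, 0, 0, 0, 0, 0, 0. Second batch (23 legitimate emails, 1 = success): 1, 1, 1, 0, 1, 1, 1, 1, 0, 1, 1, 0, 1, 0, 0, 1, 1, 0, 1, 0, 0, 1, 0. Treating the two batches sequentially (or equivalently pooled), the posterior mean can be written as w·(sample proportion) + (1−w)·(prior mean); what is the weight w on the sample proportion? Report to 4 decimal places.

0.7218

The Beta prior is conjugate to a Binomial/Bernoulli likelihood; the update adds successes to α and failures to β.
Total number of legitimate emails: n = 18 + 23 = 41.
Posterior mean = (α₀+k)/(α₀+β₀+n) = [n/(α₀+β₀+n)]·(k/n) + [(α₀+β₀)/(α₀+β₀+n)]·α₀/(α₀+β₀), so only n and the prior enter the weight.
The weight on the data is w = n/(α₀+β₀+n) = 41/(5.6+10.2+41) = 41/56.8 = 0.7218.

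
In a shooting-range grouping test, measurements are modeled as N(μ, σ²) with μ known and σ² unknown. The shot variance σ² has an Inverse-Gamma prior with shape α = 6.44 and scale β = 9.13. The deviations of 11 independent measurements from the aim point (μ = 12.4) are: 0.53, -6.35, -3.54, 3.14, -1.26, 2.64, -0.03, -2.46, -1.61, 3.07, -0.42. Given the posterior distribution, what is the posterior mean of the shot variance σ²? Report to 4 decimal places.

With known mean μ and an Inverse-Gamma(α, β) prior on σ², the Normal likelihood is conjugate: posterior is Inv-Gamma(α + n/2, β + Σ(xᵢ−μ)²/2).
Σ(xᵢ−μ)² = (0.53)² + (-6.35)² + (-3.54)² + (3.14)² + (-1.26)² + (2.64)² + (-0.03)² + (-2.46)² + (-1.61)² + (3.07)² + (-0.42)² = 89.7977.
Posterior: Inv-Gamma(6.44 + 11/2, 9.13 + 89.7977/2) = Inv-Gamma(11.94, 54.02885).
E[σ²|data] = β/(α−1) = 54.02885/10.94 = 4.9387.

4.9387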